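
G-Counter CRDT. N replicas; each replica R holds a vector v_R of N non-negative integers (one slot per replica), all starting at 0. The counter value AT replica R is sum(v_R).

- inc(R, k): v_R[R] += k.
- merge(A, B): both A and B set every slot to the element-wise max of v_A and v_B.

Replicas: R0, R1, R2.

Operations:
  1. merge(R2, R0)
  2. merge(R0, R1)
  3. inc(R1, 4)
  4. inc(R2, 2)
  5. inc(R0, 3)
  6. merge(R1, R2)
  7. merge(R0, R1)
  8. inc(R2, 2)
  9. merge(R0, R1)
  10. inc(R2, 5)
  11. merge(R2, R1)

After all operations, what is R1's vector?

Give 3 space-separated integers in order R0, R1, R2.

Answer: 3 4 9

Derivation:
Op 1: merge R2<->R0 -> R2=(0,0,0) R0=(0,0,0)
Op 2: merge R0<->R1 -> R0=(0,0,0) R1=(0,0,0)
Op 3: inc R1 by 4 -> R1=(0,4,0) value=4
Op 4: inc R2 by 2 -> R2=(0,0,2) value=2
Op 5: inc R0 by 3 -> R0=(3,0,0) value=3
Op 6: merge R1<->R2 -> R1=(0,4,2) R2=(0,4,2)
Op 7: merge R0<->R1 -> R0=(3,4,2) R1=(3,4,2)
Op 8: inc R2 by 2 -> R2=(0,4,4) value=8
Op 9: merge R0<->R1 -> R0=(3,4,2) R1=(3,4,2)
Op 10: inc R2 by 5 -> R2=(0,4,9) value=13
Op 11: merge R2<->R1 -> R2=(3,4,9) R1=(3,4,9)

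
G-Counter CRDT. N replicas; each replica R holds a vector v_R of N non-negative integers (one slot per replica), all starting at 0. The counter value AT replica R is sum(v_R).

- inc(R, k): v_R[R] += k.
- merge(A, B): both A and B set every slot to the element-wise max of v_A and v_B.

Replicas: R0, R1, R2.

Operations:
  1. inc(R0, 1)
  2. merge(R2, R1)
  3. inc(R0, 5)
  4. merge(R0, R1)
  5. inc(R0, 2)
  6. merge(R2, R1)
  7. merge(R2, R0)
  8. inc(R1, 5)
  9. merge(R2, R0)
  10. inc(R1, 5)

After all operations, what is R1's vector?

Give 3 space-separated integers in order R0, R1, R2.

Answer: 6 10 0

Derivation:
Op 1: inc R0 by 1 -> R0=(1,0,0) value=1
Op 2: merge R2<->R1 -> R2=(0,0,0) R1=(0,0,0)
Op 3: inc R0 by 5 -> R0=(6,0,0) value=6
Op 4: merge R0<->R1 -> R0=(6,0,0) R1=(6,0,0)
Op 5: inc R0 by 2 -> R0=(8,0,0) value=8
Op 6: merge R2<->R1 -> R2=(6,0,0) R1=(6,0,0)
Op 7: merge R2<->R0 -> R2=(8,0,0) R0=(8,0,0)
Op 8: inc R1 by 5 -> R1=(6,5,0) value=11
Op 9: merge R2<->R0 -> R2=(8,0,0) R0=(8,0,0)
Op 10: inc R1 by 5 -> R1=(6,10,0) value=16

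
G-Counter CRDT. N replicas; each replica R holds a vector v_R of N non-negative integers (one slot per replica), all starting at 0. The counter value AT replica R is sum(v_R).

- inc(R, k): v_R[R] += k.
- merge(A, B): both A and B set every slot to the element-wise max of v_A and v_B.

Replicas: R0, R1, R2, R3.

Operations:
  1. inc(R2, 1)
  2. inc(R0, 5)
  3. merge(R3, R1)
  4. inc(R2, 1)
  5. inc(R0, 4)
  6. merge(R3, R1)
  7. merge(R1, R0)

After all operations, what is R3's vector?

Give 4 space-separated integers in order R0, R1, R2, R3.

Op 1: inc R2 by 1 -> R2=(0,0,1,0) value=1
Op 2: inc R0 by 5 -> R0=(5,0,0,0) value=5
Op 3: merge R3<->R1 -> R3=(0,0,0,0) R1=(0,0,0,0)
Op 4: inc R2 by 1 -> R2=(0,0,2,0) value=2
Op 5: inc R0 by 4 -> R0=(9,0,0,0) value=9
Op 6: merge R3<->R1 -> R3=(0,0,0,0) R1=(0,0,0,0)
Op 7: merge R1<->R0 -> R1=(9,0,0,0) R0=(9,0,0,0)

Answer: 0 0 0 0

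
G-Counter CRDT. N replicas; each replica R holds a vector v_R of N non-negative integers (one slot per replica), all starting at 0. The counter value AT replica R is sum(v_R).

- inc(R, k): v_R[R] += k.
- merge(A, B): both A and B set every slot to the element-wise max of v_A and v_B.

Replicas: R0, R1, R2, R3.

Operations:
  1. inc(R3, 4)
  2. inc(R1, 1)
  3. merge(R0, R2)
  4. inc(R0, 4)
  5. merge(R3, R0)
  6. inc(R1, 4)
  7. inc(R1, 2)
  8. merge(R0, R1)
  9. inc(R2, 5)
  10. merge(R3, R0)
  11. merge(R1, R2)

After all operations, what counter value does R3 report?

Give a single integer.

Op 1: inc R3 by 4 -> R3=(0,0,0,4) value=4
Op 2: inc R1 by 1 -> R1=(0,1,0,0) value=1
Op 3: merge R0<->R2 -> R0=(0,0,0,0) R2=(0,0,0,0)
Op 4: inc R0 by 4 -> R0=(4,0,0,0) value=4
Op 5: merge R3<->R0 -> R3=(4,0,0,4) R0=(4,0,0,4)
Op 6: inc R1 by 4 -> R1=(0,5,0,0) value=5
Op 7: inc R1 by 2 -> R1=(0,7,0,0) value=7
Op 8: merge R0<->R1 -> R0=(4,7,0,4) R1=(4,7,0,4)
Op 9: inc R2 by 5 -> R2=(0,0,5,0) value=5
Op 10: merge R3<->R0 -> R3=(4,7,0,4) R0=(4,7,0,4)
Op 11: merge R1<->R2 -> R1=(4,7,5,4) R2=(4,7,5,4)

Answer: 15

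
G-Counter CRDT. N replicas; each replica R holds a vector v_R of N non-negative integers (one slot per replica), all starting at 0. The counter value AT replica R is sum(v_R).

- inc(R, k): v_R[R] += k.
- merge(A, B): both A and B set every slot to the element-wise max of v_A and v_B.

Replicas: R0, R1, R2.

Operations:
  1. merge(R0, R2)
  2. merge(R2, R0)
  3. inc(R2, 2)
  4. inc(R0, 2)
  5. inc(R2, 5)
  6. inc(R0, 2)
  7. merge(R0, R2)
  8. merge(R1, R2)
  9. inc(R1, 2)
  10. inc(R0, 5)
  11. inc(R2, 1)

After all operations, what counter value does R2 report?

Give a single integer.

Answer: 12

Derivation:
Op 1: merge R0<->R2 -> R0=(0,0,0) R2=(0,0,0)
Op 2: merge R2<->R0 -> R2=(0,0,0) R0=(0,0,0)
Op 3: inc R2 by 2 -> R2=(0,0,2) value=2
Op 4: inc R0 by 2 -> R0=(2,0,0) value=2
Op 5: inc R2 by 5 -> R2=(0,0,7) value=7
Op 6: inc R0 by 2 -> R0=(4,0,0) value=4
Op 7: merge R0<->R2 -> R0=(4,0,7) R2=(4,0,7)
Op 8: merge R1<->R2 -> R1=(4,0,7) R2=(4,0,7)
Op 9: inc R1 by 2 -> R1=(4,2,7) value=13
Op 10: inc R0 by 5 -> R0=(9,0,7) value=16
Op 11: inc R2 by 1 -> R2=(4,0,8) value=12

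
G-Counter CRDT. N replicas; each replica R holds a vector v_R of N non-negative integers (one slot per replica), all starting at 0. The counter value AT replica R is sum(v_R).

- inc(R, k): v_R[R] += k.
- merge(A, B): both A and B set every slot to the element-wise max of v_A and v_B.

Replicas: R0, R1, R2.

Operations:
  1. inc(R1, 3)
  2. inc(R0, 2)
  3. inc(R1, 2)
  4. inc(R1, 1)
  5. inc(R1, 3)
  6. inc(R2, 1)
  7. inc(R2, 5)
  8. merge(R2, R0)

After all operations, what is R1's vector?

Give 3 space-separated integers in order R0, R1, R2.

Op 1: inc R1 by 3 -> R1=(0,3,0) value=3
Op 2: inc R0 by 2 -> R0=(2,0,0) value=2
Op 3: inc R1 by 2 -> R1=(0,5,0) value=5
Op 4: inc R1 by 1 -> R1=(0,6,0) value=6
Op 5: inc R1 by 3 -> R1=(0,9,0) value=9
Op 6: inc R2 by 1 -> R2=(0,0,1) value=1
Op 7: inc R2 by 5 -> R2=(0,0,6) value=6
Op 8: merge R2<->R0 -> R2=(2,0,6) R0=(2,0,6)

Answer: 0 9 0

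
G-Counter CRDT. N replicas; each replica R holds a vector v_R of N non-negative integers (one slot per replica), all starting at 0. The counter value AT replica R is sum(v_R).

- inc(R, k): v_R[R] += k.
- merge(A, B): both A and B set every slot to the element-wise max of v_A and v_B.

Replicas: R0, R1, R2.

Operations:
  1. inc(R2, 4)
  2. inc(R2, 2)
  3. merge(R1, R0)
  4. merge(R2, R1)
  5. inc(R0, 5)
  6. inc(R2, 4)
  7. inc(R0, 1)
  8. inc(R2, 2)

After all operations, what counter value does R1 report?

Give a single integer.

Op 1: inc R2 by 4 -> R2=(0,0,4) value=4
Op 2: inc R2 by 2 -> R2=(0,0,6) value=6
Op 3: merge R1<->R0 -> R1=(0,0,0) R0=(0,0,0)
Op 4: merge R2<->R1 -> R2=(0,0,6) R1=(0,0,6)
Op 5: inc R0 by 5 -> R0=(5,0,0) value=5
Op 6: inc R2 by 4 -> R2=(0,0,10) value=10
Op 7: inc R0 by 1 -> R0=(6,0,0) value=6
Op 8: inc R2 by 2 -> R2=(0,0,12) value=12

Answer: 6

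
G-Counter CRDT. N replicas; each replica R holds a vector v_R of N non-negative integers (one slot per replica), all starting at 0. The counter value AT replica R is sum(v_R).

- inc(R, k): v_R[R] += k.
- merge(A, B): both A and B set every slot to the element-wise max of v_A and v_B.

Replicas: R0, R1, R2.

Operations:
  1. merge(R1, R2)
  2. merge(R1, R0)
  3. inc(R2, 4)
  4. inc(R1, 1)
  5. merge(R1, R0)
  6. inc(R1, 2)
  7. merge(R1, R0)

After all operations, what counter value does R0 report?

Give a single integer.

Op 1: merge R1<->R2 -> R1=(0,0,0) R2=(0,0,0)
Op 2: merge R1<->R0 -> R1=(0,0,0) R0=(0,0,0)
Op 3: inc R2 by 4 -> R2=(0,0,4) value=4
Op 4: inc R1 by 1 -> R1=(0,1,0) value=1
Op 5: merge R1<->R0 -> R1=(0,1,0) R0=(0,1,0)
Op 6: inc R1 by 2 -> R1=(0,3,0) value=3
Op 7: merge R1<->R0 -> R1=(0,3,0) R0=(0,3,0)

Answer: 3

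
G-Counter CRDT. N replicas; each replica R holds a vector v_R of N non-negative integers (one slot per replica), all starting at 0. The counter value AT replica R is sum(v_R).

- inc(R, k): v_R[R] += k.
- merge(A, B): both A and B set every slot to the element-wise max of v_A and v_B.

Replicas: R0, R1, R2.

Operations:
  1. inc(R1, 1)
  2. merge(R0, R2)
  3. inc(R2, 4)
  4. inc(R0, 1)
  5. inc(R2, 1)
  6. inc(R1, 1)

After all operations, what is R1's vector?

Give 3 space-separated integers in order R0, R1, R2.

Op 1: inc R1 by 1 -> R1=(0,1,0) value=1
Op 2: merge R0<->R2 -> R0=(0,0,0) R2=(0,0,0)
Op 3: inc R2 by 4 -> R2=(0,0,4) value=4
Op 4: inc R0 by 1 -> R0=(1,0,0) value=1
Op 5: inc R2 by 1 -> R2=(0,0,5) value=5
Op 6: inc R1 by 1 -> R1=(0,2,0) value=2

Answer: 0 2 0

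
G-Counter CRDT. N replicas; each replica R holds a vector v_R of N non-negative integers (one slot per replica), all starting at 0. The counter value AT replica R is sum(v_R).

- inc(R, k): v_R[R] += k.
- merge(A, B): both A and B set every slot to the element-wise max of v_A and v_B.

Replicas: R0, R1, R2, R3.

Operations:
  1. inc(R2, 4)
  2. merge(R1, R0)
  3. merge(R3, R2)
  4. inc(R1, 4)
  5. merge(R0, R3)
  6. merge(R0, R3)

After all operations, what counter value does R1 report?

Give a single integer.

Answer: 4

Derivation:
Op 1: inc R2 by 4 -> R2=(0,0,4,0) value=4
Op 2: merge R1<->R0 -> R1=(0,0,0,0) R0=(0,0,0,0)
Op 3: merge R3<->R2 -> R3=(0,0,4,0) R2=(0,0,4,0)
Op 4: inc R1 by 4 -> R1=(0,4,0,0) value=4
Op 5: merge R0<->R3 -> R0=(0,0,4,0) R3=(0,0,4,0)
Op 6: merge R0<->R3 -> R0=(0,0,4,0) R3=(0,0,4,0)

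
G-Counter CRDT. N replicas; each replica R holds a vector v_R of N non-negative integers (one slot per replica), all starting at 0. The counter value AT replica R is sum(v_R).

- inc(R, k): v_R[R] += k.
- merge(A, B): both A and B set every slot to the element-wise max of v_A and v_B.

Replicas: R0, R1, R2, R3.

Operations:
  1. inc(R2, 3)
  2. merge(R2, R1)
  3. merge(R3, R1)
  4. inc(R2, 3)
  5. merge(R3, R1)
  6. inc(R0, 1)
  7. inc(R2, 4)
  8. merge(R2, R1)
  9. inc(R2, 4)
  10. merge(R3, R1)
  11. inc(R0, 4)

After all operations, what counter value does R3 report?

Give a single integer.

Op 1: inc R2 by 3 -> R2=(0,0,3,0) value=3
Op 2: merge R2<->R1 -> R2=(0,0,3,0) R1=(0,0,3,0)
Op 3: merge R3<->R1 -> R3=(0,0,3,0) R1=(0,0,3,0)
Op 4: inc R2 by 3 -> R2=(0,0,6,0) value=6
Op 5: merge R3<->R1 -> R3=(0,0,3,0) R1=(0,0,3,0)
Op 6: inc R0 by 1 -> R0=(1,0,0,0) value=1
Op 7: inc R2 by 4 -> R2=(0,0,10,0) value=10
Op 8: merge R2<->R1 -> R2=(0,0,10,0) R1=(0,0,10,0)
Op 9: inc R2 by 4 -> R2=(0,0,14,0) value=14
Op 10: merge R3<->R1 -> R3=(0,0,10,0) R1=(0,0,10,0)
Op 11: inc R0 by 4 -> R0=(5,0,0,0) value=5

Answer: 10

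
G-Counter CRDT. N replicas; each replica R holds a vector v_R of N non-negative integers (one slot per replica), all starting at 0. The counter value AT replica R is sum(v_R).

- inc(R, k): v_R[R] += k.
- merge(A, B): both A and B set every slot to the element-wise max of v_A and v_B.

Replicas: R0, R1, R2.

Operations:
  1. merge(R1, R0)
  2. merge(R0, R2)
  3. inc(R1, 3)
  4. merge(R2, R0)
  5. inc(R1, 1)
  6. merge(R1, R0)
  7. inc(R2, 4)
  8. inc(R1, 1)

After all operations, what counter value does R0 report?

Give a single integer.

Op 1: merge R1<->R0 -> R1=(0,0,0) R0=(0,0,0)
Op 2: merge R0<->R2 -> R0=(0,0,0) R2=(0,0,0)
Op 3: inc R1 by 3 -> R1=(0,3,0) value=3
Op 4: merge R2<->R0 -> R2=(0,0,0) R0=(0,0,0)
Op 5: inc R1 by 1 -> R1=(0,4,0) value=4
Op 6: merge R1<->R0 -> R1=(0,4,0) R0=(0,4,0)
Op 7: inc R2 by 4 -> R2=(0,0,4) value=4
Op 8: inc R1 by 1 -> R1=(0,5,0) value=5

Answer: 4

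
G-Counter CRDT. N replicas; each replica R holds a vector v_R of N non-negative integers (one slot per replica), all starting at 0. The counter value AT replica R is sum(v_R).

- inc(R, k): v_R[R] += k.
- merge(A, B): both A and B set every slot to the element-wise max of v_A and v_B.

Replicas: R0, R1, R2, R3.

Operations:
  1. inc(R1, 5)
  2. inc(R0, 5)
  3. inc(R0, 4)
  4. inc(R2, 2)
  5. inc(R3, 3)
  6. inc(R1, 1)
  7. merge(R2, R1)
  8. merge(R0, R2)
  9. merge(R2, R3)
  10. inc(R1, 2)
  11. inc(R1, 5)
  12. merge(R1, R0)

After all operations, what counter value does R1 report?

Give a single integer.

Op 1: inc R1 by 5 -> R1=(0,5,0,0) value=5
Op 2: inc R0 by 5 -> R0=(5,0,0,0) value=5
Op 3: inc R0 by 4 -> R0=(9,0,0,0) value=9
Op 4: inc R2 by 2 -> R2=(0,0,2,0) value=2
Op 5: inc R3 by 3 -> R3=(0,0,0,3) value=3
Op 6: inc R1 by 1 -> R1=(0,6,0,0) value=6
Op 7: merge R2<->R1 -> R2=(0,6,2,0) R1=(0,6,2,0)
Op 8: merge R0<->R2 -> R0=(9,6,2,0) R2=(9,6,2,0)
Op 9: merge R2<->R3 -> R2=(9,6,2,3) R3=(9,6,2,3)
Op 10: inc R1 by 2 -> R1=(0,8,2,0) value=10
Op 11: inc R1 by 5 -> R1=(0,13,2,0) value=15
Op 12: merge R1<->R0 -> R1=(9,13,2,0) R0=(9,13,2,0)

Answer: 24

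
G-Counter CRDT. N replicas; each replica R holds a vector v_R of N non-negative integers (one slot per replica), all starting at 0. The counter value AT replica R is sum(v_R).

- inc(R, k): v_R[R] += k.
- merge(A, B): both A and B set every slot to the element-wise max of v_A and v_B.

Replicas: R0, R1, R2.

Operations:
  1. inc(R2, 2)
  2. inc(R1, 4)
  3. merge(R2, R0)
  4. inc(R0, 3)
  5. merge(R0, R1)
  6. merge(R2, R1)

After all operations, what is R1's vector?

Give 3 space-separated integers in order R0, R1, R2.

Op 1: inc R2 by 2 -> R2=(0,0,2) value=2
Op 2: inc R1 by 4 -> R1=(0,4,0) value=4
Op 3: merge R2<->R0 -> R2=(0,0,2) R0=(0,0,2)
Op 4: inc R0 by 3 -> R0=(3,0,2) value=5
Op 5: merge R0<->R1 -> R0=(3,4,2) R1=(3,4,2)
Op 6: merge R2<->R1 -> R2=(3,4,2) R1=(3,4,2)

Answer: 3 4 2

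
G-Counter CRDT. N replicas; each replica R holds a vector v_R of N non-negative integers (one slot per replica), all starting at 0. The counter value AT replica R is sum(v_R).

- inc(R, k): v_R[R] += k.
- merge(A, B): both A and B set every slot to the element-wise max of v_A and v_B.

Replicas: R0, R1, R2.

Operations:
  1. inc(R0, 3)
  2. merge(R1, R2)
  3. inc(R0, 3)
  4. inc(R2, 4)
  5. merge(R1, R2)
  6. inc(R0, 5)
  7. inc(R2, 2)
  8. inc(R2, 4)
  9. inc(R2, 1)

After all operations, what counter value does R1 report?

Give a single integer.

Op 1: inc R0 by 3 -> R0=(3,0,0) value=3
Op 2: merge R1<->R2 -> R1=(0,0,0) R2=(0,0,0)
Op 3: inc R0 by 3 -> R0=(6,0,0) value=6
Op 4: inc R2 by 4 -> R2=(0,0,4) value=4
Op 5: merge R1<->R2 -> R1=(0,0,4) R2=(0,0,4)
Op 6: inc R0 by 5 -> R0=(11,0,0) value=11
Op 7: inc R2 by 2 -> R2=(0,0,6) value=6
Op 8: inc R2 by 4 -> R2=(0,0,10) value=10
Op 9: inc R2 by 1 -> R2=(0,0,11) value=11

Answer: 4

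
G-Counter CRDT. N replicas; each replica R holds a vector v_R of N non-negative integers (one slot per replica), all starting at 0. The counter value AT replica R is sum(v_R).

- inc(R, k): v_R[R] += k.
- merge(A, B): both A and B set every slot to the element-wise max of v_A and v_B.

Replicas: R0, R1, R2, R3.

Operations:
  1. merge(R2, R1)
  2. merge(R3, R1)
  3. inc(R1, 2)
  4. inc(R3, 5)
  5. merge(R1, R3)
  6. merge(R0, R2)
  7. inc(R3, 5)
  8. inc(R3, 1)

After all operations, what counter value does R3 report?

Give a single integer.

Answer: 13

Derivation:
Op 1: merge R2<->R1 -> R2=(0,0,0,0) R1=(0,0,0,0)
Op 2: merge R3<->R1 -> R3=(0,0,0,0) R1=(0,0,0,0)
Op 3: inc R1 by 2 -> R1=(0,2,0,0) value=2
Op 4: inc R3 by 5 -> R3=(0,0,0,5) value=5
Op 5: merge R1<->R3 -> R1=(0,2,0,5) R3=(0,2,0,5)
Op 6: merge R0<->R2 -> R0=(0,0,0,0) R2=(0,0,0,0)
Op 7: inc R3 by 5 -> R3=(0,2,0,10) value=12
Op 8: inc R3 by 1 -> R3=(0,2,0,11) value=13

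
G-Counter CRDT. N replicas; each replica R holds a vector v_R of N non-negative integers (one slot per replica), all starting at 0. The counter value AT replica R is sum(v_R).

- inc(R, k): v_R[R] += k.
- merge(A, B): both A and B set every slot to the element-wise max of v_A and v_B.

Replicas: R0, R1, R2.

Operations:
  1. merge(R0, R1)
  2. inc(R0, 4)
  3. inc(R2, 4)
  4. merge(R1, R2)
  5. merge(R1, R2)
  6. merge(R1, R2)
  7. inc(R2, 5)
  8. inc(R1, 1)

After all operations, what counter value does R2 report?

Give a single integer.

Answer: 9

Derivation:
Op 1: merge R0<->R1 -> R0=(0,0,0) R1=(0,0,0)
Op 2: inc R0 by 4 -> R0=(4,0,0) value=4
Op 3: inc R2 by 4 -> R2=(0,0,4) value=4
Op 4: merge R1<->R2 -> R1=(0,0,4) R2=(0,0,4)
Op 5: merge R1<->R2 -> R1=(0,0,4) R2=(0,0,4)
Op 6: merge R1<->R2 -> R1=(0,0,4) R2=(0,0,4)
Op 7: inc R2 by 5 -> R2=(0,0,9) value=9
Op 8: inc R1 by 1 -> R1=(0,1,4) value=5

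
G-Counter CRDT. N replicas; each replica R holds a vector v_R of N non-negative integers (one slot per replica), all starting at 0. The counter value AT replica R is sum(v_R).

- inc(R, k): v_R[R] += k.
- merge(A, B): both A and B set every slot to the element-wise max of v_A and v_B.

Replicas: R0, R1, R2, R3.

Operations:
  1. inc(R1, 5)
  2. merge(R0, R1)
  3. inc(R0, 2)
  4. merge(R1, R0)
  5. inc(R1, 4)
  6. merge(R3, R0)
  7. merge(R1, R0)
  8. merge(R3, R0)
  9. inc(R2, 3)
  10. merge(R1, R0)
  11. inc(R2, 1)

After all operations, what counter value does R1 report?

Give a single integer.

Answer: 11

Derivation:
Op 1: inc R1 by 5 -> R1=(0,5,0,0) value=5
Op 2: merge R0<->R1 -> R0=(0,5,0,0) R1=(0,5,0,0)
Op 3: inc R0 by 2 -> R0=(2,5,0,0) value=7
Op 4: merge R1<->R0 -> R1=(2,5,0,0) R0=(2,5,0,0)
Op 5: inc R1 by 4 -> R1=(2,9,0,0) value=11
Op 6: merge R3<->R0 -> R3=(2,5,0,0) R0=(2,5,0,0)
Op 7: merge R1<->R0 -> R1=(2,9,0,0) R0=(2,9,0,0)
Op 8: merge R3<->R0 -> R3=(2,9,0,0) R0=(2,9,0,0)
Op 9: inc R2 by 3 -> R2=(0,0,3,0) value=3
Op 10: merge R1<->R0 -> R1=(2,9,0,0) R0=(2,9,0,0)
Op 11: inc R2 by 1 -> R2=(0,0,4,0) value=4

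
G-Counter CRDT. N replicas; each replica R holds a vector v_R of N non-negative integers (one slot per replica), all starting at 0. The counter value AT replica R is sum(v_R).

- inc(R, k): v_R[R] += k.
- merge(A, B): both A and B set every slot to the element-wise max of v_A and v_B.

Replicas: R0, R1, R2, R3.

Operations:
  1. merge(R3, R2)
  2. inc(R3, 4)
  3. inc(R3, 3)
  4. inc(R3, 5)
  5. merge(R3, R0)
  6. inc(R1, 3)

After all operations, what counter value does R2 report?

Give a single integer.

Answer: 0

Derivation:
Op 1: merge R3<->R2 -> R3=(0,0,0,0) R2=(0,0,0,0)
Op 2: inc R3 by 4 -> R3=(0,0,0,4) value=4
Op 3: inc R3 by 3 -> R3=(0,0,0,7) value=7
Op 4: inc R3 by 5 -> R3=(0,0,0,12) value=12
Op 5: merge R3<->R0 -> R3=(0,0,0,12) R0=(0,0,0,12)
Op 6: inc R1 by 3 -> R1=(0,3,0,0) value=3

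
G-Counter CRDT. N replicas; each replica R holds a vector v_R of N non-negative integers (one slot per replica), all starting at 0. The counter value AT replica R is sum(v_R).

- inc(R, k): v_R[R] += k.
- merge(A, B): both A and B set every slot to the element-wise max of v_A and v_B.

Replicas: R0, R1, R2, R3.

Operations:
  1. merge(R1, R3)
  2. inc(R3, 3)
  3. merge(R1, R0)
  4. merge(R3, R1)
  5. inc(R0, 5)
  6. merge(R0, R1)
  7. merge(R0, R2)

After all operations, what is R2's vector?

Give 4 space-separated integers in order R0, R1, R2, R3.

Op 1: merge R1<->R3 -> R1=(0,0,0,0) R3=(0,0,0,0)
Op 2: inc R3 by 3 -> R3=(0,0,0,3) value=3
Op 3: merge R1<->R0 -> R1=(0,0,0,0) R0=(0,0,0,0)
Op 4: merge R3<->R1 -> R3=(0,0,0,3) R1=(0,0,0,3)
Op 5: inc R0 by 5 -> R0=(5,0,0,0) value=5
Op 6: merge R0<->R1 -> R0=(5,0,0,3) R1=(5,0,0,3)
Op 7: merge R0<->R2 -> R0=(5,0,0,3) R2=(5,0,0,3)

Answer: 5 0 0 3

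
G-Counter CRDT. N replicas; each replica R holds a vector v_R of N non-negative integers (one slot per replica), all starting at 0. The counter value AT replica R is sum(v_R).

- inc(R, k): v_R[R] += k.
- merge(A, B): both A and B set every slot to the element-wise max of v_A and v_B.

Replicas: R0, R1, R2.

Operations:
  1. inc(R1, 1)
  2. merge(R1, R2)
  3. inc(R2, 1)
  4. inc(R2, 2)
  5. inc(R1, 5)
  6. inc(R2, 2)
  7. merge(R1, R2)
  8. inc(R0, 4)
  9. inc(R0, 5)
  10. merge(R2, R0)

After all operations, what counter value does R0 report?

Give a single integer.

Answer: 20

Derivation:
Op 1: inc R1 by 1 -> R1=(0,1,0) value=1
Op 2: merge R1<->R2 -> R1=(0,1,0) R2=(0,1,0)
Op 3: inc R2 by 1 -> R2=(0,1,1) value=2
Op 4: inc R2 by 2 -> R2=(0,1,3) value=4
Op 5: inc R1 by 5 -> R1=(0,6,0) value=6
Op 6: inc R2 by 2 -> R2=(0,1,5) value=6
Op 7: merge R1<->R2 -> R1=(0,6,5) R2=(0,6,5)
Op 8: inc R0 by 4 -> R0=(4,0,0) value=4
Op 9: inc R0 by 5 -> R0=(9,0,0) value=9
Op 10: merge R2<->R0 -> R2=(9,6,5) R0=(9,6,5)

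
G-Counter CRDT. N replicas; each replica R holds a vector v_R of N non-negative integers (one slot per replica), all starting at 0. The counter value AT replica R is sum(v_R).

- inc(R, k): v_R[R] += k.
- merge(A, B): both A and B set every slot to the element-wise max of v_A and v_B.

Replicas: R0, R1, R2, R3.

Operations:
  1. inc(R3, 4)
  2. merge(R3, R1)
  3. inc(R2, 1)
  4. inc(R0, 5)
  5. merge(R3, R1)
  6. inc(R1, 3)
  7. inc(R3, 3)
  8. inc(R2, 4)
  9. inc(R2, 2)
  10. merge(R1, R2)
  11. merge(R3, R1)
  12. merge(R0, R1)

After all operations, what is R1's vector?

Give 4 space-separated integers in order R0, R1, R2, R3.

Answer: 5 3 7 7

Derivation:
Op 1: inc R3 by 4 -> R3=(0,0,0,4) value=4
Op 2: merge R3<->R1 -> R3=(0,0,0,4) R1=(0,0,0,4)
Op 3: inc R2 by 1 -> R2=(0,0,1,0) value=1
Op 4: inc R0 by 5 -> R0=(5,0,0,0) value=5
Op 5: merge R3<->R1 -> R3=(0,0,0,4) R1=(0,0,0,4)
Op 6: inc R1 by 3 -> R1=(0,3,0,4) value=7
Op 7: inc R3 by 3 -> R3=(0,0,0,7) value=7
Op 8: inc R2 by 4 -> R2=(0,0,5,0) value=5
Op 9: inc R2 by 2 -> R2=(0,0,7,0) value=7
Op 10: merge R1<->R2 -> R1=(0,3,7,4) R2=(0,3,7,4)
Op 11: merge R3<->R1 -> R3=(0,3,7,7) R1=(0,3,7,7)
Op 12: merge R0<->R1 -> R0=(5,3,7,7) R1=(5,3,7,7)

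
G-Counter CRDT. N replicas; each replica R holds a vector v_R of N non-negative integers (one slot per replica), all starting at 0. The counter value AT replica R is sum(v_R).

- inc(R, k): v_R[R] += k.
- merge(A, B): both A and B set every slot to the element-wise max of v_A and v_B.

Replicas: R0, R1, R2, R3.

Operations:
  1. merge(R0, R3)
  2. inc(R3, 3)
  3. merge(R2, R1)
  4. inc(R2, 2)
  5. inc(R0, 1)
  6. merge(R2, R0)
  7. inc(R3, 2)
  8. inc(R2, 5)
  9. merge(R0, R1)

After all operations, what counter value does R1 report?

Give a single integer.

Answer: 3

Derivation:
Op 1: merge R0<->R3 -> R0=(0,0,0,0) R3=(0,0,0,0)
Op 2: inc R3 by 3 -> R3=(0,0,0,3) value=3
Op 3: merge R2<->R1 -> R2=(0,0,0,0) R1=(0,0,0,0)
Op 4: inc R2 by 2 -> R2=(0,0,2,0) value=2
Op 5: inc R0 by 1 -> R0=(1,0,0,0) value=1
Op 6: merge R2<->R0 -> R2=(1,0,2,0) R0=(1,0,2,0)
Op 7: inc R3 by 2 -> R3=(0,0,0,5) value=5
Op 8: inc R2 by 5 -> R2=(1,0,7,0) value=8
Op 9: merge R0<->R1 -> R0=(1,0,2,0) R1=(1,0,2,0)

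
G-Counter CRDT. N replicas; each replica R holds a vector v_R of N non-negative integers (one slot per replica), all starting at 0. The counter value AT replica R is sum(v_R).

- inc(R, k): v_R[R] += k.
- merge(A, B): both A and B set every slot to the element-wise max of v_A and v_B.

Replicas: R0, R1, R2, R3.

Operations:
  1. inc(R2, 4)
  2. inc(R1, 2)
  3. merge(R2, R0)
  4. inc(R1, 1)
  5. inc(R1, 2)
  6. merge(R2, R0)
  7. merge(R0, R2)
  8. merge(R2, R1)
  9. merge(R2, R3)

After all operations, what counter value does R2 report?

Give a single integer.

Answer: 9

Derivation:
Op 1: inc R2 by 4 -> R2=(0,0,4,0) value=4
Op 2: inc R1 by 2 -> R1=(0,2,0,0) value=2
Op 3: merge R2<->R0 -> R2=(0,0,4,0) R0=(0,0,4,0)
Op 4: inc R1 by 1 -> R1=(0,3,0,0) value=3
Op 5: inc R1 by 2 -> R1=(0,5,0,0) value=5
Op 6: merge R2<->R0 -> R2=(0,0,4,0) R0=(0,0,4,0)
Op 7: merge R0<->R2 -> R0=(0,0,4,0) R2=(0,0,4,0)
Op 8: merge R2<->R1 -> R2=(0,5,4,0) R1=(0,5,4,0)
Op 9: merge R2<->R3 -> R2=(0,5,4,0) R3=(0,5,4,0)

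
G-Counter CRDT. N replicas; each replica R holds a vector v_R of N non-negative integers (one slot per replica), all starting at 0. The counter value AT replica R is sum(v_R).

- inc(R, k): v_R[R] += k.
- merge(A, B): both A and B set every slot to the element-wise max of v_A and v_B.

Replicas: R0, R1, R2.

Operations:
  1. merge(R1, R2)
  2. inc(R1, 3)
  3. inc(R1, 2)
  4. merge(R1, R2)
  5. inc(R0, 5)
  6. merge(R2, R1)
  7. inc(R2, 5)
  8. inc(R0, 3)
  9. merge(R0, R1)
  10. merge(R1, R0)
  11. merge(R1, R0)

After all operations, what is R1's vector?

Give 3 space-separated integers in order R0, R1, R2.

Op 1: merge R1<->R2 -> R1=(0,0,0) R2=(0,0,0)
Op 2: inc R1 by 3 -> R1=(0,3,0) value=3
Op 3: inc R1 by 2 -> R1=(0,5,0) value=5
Op 4: merge R1<->R2 -> R1=(0,5,0) R2=(0,5,0)
Op 5: inc R0 by 5 -> R0=(5,0,0) value=5
Op 6: merge R2<->R1 -> R2=(0,5,0) R1=(0,5,0)
Op 7: inc R2 by 5 -> R2=(0,5,5) value=10
Op 8: inc R0 by 3 -> R0=(8,0,0) value=8
Op 9: merge R0<->R1 -> R0=(8,5,0) R1=(8,5,0)
Op 10: merge R1<->R0 -> R1=(8,5,0) R0=(8,5,0)
Op 11: merge R1<->R0 -> R1=(8,5,0) R0=(8,5,0)

Answer: 8 5 0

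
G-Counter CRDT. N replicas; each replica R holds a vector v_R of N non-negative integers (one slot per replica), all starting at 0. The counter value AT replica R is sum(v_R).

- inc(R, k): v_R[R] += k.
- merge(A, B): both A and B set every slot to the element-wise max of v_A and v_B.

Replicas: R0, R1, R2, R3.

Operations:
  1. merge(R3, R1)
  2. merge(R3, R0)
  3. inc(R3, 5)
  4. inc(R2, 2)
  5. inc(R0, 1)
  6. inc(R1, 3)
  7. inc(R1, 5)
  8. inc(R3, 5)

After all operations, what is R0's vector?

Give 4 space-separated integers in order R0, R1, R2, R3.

Op 1: merge R3<->R1 -> R3=(0,0,0,0) R1=(0,0,0,0)
Op 2: merge R3<->R0 -> R3=(0,0,0,0) R0=(0,0,0,0)
Op 3: inc R3 by 5 -> R3=(0,0,0,5) value=5
Op 4: inc R2 by 2 -> R2=(0,0,2,0) value=2
Op 5: inc R0 by 1 -> R0=(1,0,0,0) value=1
Op 6: inc R1 by 3 -> R1=(0,3,0,0) value=3
Op 7: inc R1 by 5 -> R1=(0,8,0,0) value=8
Op 8: inc R3 by 5 -> R3=(0,0,0,10) value=10

Answer: 1 0 0 0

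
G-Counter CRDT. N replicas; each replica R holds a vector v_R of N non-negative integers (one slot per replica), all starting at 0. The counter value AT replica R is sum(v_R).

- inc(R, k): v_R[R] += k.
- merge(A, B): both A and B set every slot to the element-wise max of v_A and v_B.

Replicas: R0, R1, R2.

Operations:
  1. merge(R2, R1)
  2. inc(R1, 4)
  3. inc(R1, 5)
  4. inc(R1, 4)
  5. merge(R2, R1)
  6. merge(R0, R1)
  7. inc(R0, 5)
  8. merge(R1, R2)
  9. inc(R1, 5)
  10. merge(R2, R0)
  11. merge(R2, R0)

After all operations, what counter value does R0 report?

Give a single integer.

Answer: 18

Derivation:
Op 1: merge R2<->R1 -> R2=(0,0,0) R1=(0,0,0)
Op 2: inc R1 by 4 -> R1=(0,4,0) value=4
Op 3: inc R1 by 5 -> R1=(0,9,0) value=9
Op 4: inc R1 by 4 -> R1=(0,13,0) value=13
Op 5: merge R2<->R1 -> R2=(0,13,0) R1=(0,13,0)
Op 6: merge R0<->R1 -> R0=(0,13,0) R1=(0,13,0)
Op 7: inc R0 by 5 -> R0=(5,13,0) value=18
Op 8: merge R1<->R2 -> R1=(0,13,0) R2=(0,13,0)
Op 9: inc R1 by 5 -> R1=(0,18,0) value=18
Op 10: merge R2<->R0 -> R2=(5,13,0) R0=(5,13,0)
Op 11: merge R2<->R0 -> R2=(5,13,0) R0=(5,13,0)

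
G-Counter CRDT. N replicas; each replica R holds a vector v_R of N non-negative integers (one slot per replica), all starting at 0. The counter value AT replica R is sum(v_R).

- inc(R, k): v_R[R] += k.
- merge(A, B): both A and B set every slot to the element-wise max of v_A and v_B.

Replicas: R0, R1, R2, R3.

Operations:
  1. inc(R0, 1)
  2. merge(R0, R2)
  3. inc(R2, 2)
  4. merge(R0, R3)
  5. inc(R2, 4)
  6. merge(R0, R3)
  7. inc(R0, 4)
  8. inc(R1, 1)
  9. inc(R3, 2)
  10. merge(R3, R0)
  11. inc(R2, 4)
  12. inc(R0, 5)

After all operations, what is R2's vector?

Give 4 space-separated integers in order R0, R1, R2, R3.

Op 1: inc R0 by 1 -> R0=(1,0,0,0) value=1
Op 2: merge R0<->R2 -> R0=(1,0,0,0) R2=(1,0,0,0)
Op 3: inc R2 by 2 -> R2=(1,0,2,0) value=3
Op 4: merge R0<->R3 -> R0=(1,0,0,0) R3=(1,0,0,0)
Op 5: inc R2 by 4 -> R2=(1,0,6,0) value=7
Op 6: merge R0<->R3 -> R0=(1,0,0,0) R3=(1,0,0,0)
Op 7: inc R0 by 4 -> R0=(5,0,0,0) value=5
Op 8: inc R1 by 1 -> R1=(0,1,0,0) value=1
Op 9: inc R3 by 2 -> R3=(1,0,0,2) value=3
Op 10: merge R3<->R0 -> R3=(5,0,0,2) R0=(5,0,0,2)
Op 11: inc R2 by 4 -> R2=(1,0,10,0) value=11
Op 12: inc R0 by 5 -> R0=(10,0,0,2) value=12

Answer: 1 0 10 0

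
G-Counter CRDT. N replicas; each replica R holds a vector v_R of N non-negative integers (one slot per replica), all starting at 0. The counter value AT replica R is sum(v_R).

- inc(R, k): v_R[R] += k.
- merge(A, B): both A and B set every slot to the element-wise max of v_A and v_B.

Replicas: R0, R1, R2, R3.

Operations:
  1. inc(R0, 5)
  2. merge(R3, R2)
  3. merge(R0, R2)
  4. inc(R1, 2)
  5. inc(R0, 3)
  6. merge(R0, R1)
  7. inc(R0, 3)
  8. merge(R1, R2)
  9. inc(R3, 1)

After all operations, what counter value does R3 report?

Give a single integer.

Op 1: inc R0 by 5 -> R0=(5,0,0,0) value=5
Op 2: merge R3<->R2 -> R3=(0,0,0,0) R2=(0,0,0,0)
Op 3: merge R0<->R2 -> R0=(5,0,0,0) R2=(5,0,0,0)
Op 4: inc R1 by 2 -> R1=(0,2,0,0) value=2
Op 5: inc R0 by 3 -> R0=(8,0,0,0) value=8
Op 6: merge R0<->R1 -> R0=(8,2,0,0) R1=(8,2,0,0)
Op 7: inc R0 by 3 -> R0=(11,2,0,0) value=13
Op 8: merge R1<->R2 -> R1=(8,2,0,0) R2=(8,2,0,0)
Op 9: inc R3 by 1 -> R3=(0,0,0,1) value=1

Answer: 1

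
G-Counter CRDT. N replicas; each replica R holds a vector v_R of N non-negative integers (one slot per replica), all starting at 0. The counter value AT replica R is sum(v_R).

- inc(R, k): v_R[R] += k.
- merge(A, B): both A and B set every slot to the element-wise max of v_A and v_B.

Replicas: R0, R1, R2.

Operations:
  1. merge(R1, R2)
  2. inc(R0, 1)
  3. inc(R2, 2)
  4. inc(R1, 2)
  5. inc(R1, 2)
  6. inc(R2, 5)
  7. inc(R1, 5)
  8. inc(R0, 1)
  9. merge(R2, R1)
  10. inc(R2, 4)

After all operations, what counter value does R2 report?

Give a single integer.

Op 1: merge R1<->R2 -> R1=(0,0,0) R2=(0,0,0)
Op 2: inc R0 by 1 -> R0=(1,0,0) value=1
Op 3: inc R2 by 2 -> R2=(0,0,2) value=2
Op 4: inc R1 by 2 -> R1=(0,2,0) value=2
Op 5: inc R1 by 2 -> R1=(0,4,0) value=4
Op 6: inc R2 by 5 -> R2=(0,0,7) value=7
Op 7: inc R1 by 5 -> R1=(0,9,0) value=9
Op 8: inc R0 by 1 -> R0=(2,0,0) value=2
Op 9: merge R2<->R1 -> R2=(0,9,7) R1=(0,9,7)
Op 10: inc R2 by 4 -> R2=(0,9,11) value=20

Answer: 20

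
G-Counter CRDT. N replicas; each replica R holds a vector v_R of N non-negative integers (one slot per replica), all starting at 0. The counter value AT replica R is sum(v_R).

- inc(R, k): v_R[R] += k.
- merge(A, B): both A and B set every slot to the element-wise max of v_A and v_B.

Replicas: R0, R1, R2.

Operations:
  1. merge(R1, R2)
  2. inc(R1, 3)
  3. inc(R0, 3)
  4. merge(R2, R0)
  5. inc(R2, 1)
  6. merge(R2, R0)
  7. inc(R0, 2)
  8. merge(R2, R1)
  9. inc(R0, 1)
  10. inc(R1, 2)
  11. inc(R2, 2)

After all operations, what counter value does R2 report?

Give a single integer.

Answer: 9

Derivation:
Op 1: merge R1<->R2 -> R1=(0,0,0) R2=(0,0,0)
Op 2: inc R1 by 3 -> R1=(0,3,0) value=3
Op 3: inc R0 by 3 -> R0=(3,0,0) value=3
Op 4: merge R2<->R0 -> R2=(3,0,0) R0=(3,0,0)
Op 5: inc R2 by 1 -> R2=(3,0,1) value=4
Op 6: merge R2<->R0 -> R2=(3,0,1) R0=(3,0,1)
Op 7: inc R0 by 2 -> R0=(5,0,1) value=6
Op 8: merge R2<->R1 -> R2=(3,3,1) R1=(3,3,1)
Op 9: inc R0 by 1 -> R0=(6,0,1) value=7
Op 10: inc R1 by 2 -> R1=(3,5,1) value=9
Op 11: inc R2 by 2 -> R2=(3,3,3) value=9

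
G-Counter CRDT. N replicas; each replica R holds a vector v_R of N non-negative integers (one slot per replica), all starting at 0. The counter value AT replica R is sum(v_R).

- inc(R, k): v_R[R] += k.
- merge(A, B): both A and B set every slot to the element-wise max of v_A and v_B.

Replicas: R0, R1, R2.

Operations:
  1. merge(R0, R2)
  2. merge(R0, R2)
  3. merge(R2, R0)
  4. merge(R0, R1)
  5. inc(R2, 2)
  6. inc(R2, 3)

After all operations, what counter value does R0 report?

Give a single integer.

Op 1: merge R0<->R2 -> R0=(0,0,0) R2=(0,0,0)
Op 2: merge R0<->R2 -> R0=(0,0,0) R2=(0,0,0)
Op 3: merge R2<->R0 -> R2=(0,0,0) R0=(0,0,0)
Op 4: merge R0<->R1 -> R0=(0,0,0) R1=(0,0,0)
Op 5: inc R2 by 2 -> R2=(0,0,2) value=2
Op 6: inc R2 by 3 -> R2=(0,0,5) value=5

Answer: 0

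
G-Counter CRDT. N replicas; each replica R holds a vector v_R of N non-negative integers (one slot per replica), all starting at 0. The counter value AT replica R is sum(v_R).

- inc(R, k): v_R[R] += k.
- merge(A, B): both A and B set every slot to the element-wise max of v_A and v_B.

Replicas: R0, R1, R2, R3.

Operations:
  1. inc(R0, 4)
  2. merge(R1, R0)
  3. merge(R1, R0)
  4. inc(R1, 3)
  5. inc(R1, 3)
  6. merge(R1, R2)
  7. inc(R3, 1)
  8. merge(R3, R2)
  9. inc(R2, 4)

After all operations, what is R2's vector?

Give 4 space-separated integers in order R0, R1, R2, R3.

Answer: 4 6 4 1

Derivation:
Op 1: inc R0 by 4 -> R0=(4,0,0,0) value=4
Op 2: merge R1<->R0 -> R1=(4,0,0,0) R0=(4,0,0,0)
Op 3: merge R1<->R0 -> R1=(4,0,0,0) R0=(4,0,0,0)
Op 4: inc R1 by 3 -> R1=(4,3,0,0) value=7
Op 5: inc R1 by 3 -> R1=(4,6,0,0) value=10
Op 6: merge R1<->R2 -> R1=(4,6,0,0) R2=(4,6,0,0)
Op 7: inc R3 by 1 -> R3=(0,0,0,1) value=1
Op 8: merge R3<->R2 -> R3=(4,6,0,1) R2=(4,6,0,1)
Op 9: inc R2 by 4 -> R2=(4,6,4,1) value=15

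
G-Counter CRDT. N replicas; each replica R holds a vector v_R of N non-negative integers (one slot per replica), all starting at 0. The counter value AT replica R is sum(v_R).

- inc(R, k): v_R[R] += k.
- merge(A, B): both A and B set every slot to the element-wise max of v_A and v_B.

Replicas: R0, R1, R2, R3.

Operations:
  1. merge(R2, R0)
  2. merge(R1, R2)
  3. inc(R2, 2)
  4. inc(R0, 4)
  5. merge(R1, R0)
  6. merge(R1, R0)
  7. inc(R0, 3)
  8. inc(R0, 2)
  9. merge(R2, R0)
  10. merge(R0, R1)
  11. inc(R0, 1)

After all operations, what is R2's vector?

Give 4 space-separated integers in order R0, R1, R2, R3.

Op 1: merge R2<->R0 -> R2=(0,0,0,0) R0=(0,0,0,0)
Op 2: merge R1<->R2 -> R1=(0,0,0,0) R2=(0,0,0,0)
Op 3: inc R2 by 2 -> R2=(0,0,2,0) value=2
Op 4: inc R0 by 4 -> R0=(4,0,0,0) value=4
Op 5: merge R1<->R0 -> R1=(4,0,0,0) R0=(4,0,0,0)
Op 6: merge R1<->R0 -> R1=(4,0,0,0) R0=(4,0,0,0)
Op 7: inc R0 by 3 -> R0=(7,0,0,0) value=7
Op 8: inc R0 by 2 -> R0=(9,0,0,0) value=9
Op 9: merge R2<->R0 -> R2=(9,0,2,0) R0=(9,0,2,0)
Op 10: merge R0<->R1 -> R0=(9,0,2,0) R1=(9,0,2,0)
Op 11: inc R0 by 1 -> R0=(10,0,2,0) value=12

Answer: 9 0 2 0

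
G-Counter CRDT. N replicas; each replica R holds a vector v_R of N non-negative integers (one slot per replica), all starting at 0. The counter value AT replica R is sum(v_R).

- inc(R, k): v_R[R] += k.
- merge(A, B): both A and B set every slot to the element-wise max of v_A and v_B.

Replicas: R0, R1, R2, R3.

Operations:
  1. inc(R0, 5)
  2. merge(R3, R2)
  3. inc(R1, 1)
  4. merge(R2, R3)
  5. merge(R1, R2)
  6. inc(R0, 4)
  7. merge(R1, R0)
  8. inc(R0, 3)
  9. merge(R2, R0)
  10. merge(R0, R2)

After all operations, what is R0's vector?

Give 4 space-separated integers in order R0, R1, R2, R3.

Answer: 12 1 0 0

Derivation:
Op 1: inc R0 by 5 -> R0=(5,0,0,0) value=5
Op 2: merge R3<->R2 -> R3=(0,0,0,0) R2=(0,0,0,0)
Op 3: inc R1 by 1 -> R1=(0,1,0,0) value=1
Op 4: merge R2<->R3 -> R2=(0,0,0,0) R3=(0,0,0,0)
Op 5: merge R1<->R2 -> R1=(0,1,0,0) R2=(0,1,0,0)
Op 6: inc R0 by 4 -> R0=(9,0,0,0) value=9
Op 7: merge R1<->R0 -> R1=(9,1,0,0) R0=(9,1,0,0)
Op 8: inc R0 by 3 -> R0=(12,1,0,0) value=13
Op 9: merge R2<->R0 -> R2=(12,1,0,0) R0=(12,1,0,0)
Op 10: merge R0<->R2 -> R0=(12,1,0,0) R2=(12,1,0,0)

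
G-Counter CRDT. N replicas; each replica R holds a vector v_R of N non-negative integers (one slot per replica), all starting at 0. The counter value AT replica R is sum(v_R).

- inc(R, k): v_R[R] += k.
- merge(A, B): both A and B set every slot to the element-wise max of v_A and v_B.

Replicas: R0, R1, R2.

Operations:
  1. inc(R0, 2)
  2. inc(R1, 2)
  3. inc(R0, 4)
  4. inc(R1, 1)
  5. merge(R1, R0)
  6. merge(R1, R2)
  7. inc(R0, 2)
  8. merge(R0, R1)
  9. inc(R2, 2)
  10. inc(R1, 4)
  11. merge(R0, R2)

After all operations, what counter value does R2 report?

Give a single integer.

Answer: 13

Derivation:
Op 1: inc R0 by 2 -> R0=(2,0,0) value=2
Op 2: inc R1 by 2 -> R1=(0,2,0) value=2
Op 3: inc R0 by 4 -> R0=(6,0,0) value=6
Op 4: inc R1 by 1 -> R1=(0,3,0) value=3
Op 5: merge R1<->R0 -> R1=(6,3,0) R0=(6,3,0)
Op 6: merge R1<->R2 -> R1=(6,3,0) R2=(6,3,0)
Op 7: inc R0 by 2 -> R0=(8,3,0) value=11
Op 8: merge R0<->R1 -> R0=(8,3,0) R1=(8,3,0)
Op 9: inc R2 by 2 -> R2=(6,3,2) value=11
Op 10: inc R1 by 4 -> R1=(8,7,0) value=15
Op 11: merge R0<->R2 -> R0=(8,3,2) R2=(8,3,2)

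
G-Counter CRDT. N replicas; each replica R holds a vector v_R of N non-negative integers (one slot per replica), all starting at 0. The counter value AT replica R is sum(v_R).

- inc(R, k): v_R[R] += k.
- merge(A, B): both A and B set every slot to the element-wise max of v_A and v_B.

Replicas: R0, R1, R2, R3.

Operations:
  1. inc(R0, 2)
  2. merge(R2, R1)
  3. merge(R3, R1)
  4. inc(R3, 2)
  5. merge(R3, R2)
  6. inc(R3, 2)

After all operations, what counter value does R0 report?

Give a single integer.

Answer: 2

Derivation:
Op 1: inc R0 by 2 -> R0=(2,0,0,0) value=2
Op 2: merge R2<->R1 -> R2=(0,0,0,0) R1=(0,0,0,0)
Op 3: merge R3<->R1 -> R3=(0,0,0,0) R1=(0,0,0,0)
Op 4: inc R3 by 2 -> R3=(0,0,0,2) value=2
Op 5: merge R3<->R2 -> R3=(0,0,0,2) R2=(0,0,0,2)
Op 6: inc R3 by 2 -> R3=(0,0,0,4) value=4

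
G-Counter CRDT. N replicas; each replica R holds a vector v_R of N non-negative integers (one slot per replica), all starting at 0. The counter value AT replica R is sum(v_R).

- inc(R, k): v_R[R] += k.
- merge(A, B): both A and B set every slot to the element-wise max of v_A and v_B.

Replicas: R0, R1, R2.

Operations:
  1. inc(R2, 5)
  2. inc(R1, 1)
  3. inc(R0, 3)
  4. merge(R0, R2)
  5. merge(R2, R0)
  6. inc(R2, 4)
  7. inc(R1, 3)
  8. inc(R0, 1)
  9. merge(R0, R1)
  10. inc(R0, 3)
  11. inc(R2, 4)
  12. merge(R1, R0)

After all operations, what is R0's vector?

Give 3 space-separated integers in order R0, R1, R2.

Answer: 7 4 5

Derivation:
Op 1: inc R2 by 5 -> R2=(0,0,5) value=5
Op 2: inc R1 by 1 -> R1=(0,1,0) value=1
Op 3: inc R0 by 3 -> R0=(3,0,0) value=3
Op 4: merge R0<->R2 -> R0=(3,0,5) R2=(3,0,5)
Op 5: merge R2<->R0 -> R2=(3,0,5) R0=(3,0,5)
Op 6: inc R2 by 4 -> R2=(3,0,9) value=12
Op 7: inc R1 by 3 -> R1=(0,4,0) value=4
Op 8: inc R0 by 1 -> R0=(4,0,5) value=9
Op 9: merge R0<->R1 -> R0=(4,4,5) R1=(4,4,5)
Op 10: inc R0 by 3 -> R0=(7,4,5) value=16
Op 11: inc R2 by 4 -> R2=(3,0,13) value=16
Op 12: merge R1<->R0 -> R1=(7,4,5) R0=(7,4,5)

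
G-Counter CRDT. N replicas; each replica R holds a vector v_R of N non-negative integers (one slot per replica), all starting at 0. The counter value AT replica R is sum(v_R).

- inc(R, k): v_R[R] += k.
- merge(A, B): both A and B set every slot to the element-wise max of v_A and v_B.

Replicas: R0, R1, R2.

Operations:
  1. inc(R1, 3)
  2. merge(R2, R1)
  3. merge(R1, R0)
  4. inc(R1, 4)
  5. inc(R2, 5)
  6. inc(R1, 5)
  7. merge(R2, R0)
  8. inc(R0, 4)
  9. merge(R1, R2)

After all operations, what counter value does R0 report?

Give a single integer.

Op 1: inc R1 by 3 -> R1=(0,3,0) value=3
Op 2: merge R2<->R1 -> R2=(0,3,0) R1=(0,3,0)
Op 3: merge R1<->R0 -> R1=(0,3,0) R0=(0,3,0)
Op 4: inc R1 by 4 -> R1=(0,7,0) value=7
Op 5: inc R2 by 5 -> R2=(0,3,5) value=8
Op 6: inc R1 by 5 -> R1=(0,12,0) value=12
Op 7: merge R2<->R0 -> R2=(0,3,5) R0=(0,3,5)
Op 8: inc R0 by 4 -> R0=(4,3,5) value=12
Op 9: merge R1<->R2 -> R1=(0,12,5) R2=(0,12,5)

Answer: 12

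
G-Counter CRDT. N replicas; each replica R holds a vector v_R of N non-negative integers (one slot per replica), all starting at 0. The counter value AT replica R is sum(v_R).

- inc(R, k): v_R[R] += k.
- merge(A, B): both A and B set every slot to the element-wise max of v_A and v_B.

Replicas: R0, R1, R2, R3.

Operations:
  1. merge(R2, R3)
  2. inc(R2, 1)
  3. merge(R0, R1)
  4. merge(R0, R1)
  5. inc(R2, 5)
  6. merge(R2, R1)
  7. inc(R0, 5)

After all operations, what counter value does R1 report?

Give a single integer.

Op 1: merge R2<->R3 -> R2=(0,0,0,0) R3=(0,0,0,0)
Op 2: inc R2 by 1 -> R2=(0,0,1,0) value=1
Op 3: merge R0<->R1 -> R0=(0,0,0,0) R1=(0,0,0,0)
Op 4: merge R0<->R1 -> R0=(0,0,0,0) R1=(0,0,0,0)
Op 5: inc R2 by 5 -> R2=(0,0,6,0) value=6
Op 6: merge R2<->R1 -> R2=(0,0,6,0) R1=(0,0,6,0)
Op 7: inc R0 by 5 -> R0=(5,0,0,0) value=5

Answer: 6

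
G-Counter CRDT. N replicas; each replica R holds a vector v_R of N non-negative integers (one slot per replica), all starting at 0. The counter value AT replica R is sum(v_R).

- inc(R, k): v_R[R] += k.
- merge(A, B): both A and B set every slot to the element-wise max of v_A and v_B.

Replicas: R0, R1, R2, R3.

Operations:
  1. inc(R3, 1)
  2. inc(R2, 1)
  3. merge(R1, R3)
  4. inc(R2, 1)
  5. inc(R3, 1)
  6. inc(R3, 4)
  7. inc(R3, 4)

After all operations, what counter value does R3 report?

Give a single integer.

Answer: 10

Derivation:
Op 1: inc R3 by 1 -> R3=(0,0,0,1) value=1
Op 2: inc R2 by 1 -> R2=(0,0,1,0) value=1
Op 3: merge R1<->R3 -> R1=(0,0,0,1) R3=(0,0,0,1)
Op 4: inc R2 by 1 -> R2=(0,0,2,0) value=2
Op 5: inc R3 by 1 -> R3=(0,0,0,2) value=2
Op 6: inc R3 by 4 -> R3=(0,0,0,6) value=6
Op 7: inc R3 by 4 -> R3=(0,0,0,10) value=10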